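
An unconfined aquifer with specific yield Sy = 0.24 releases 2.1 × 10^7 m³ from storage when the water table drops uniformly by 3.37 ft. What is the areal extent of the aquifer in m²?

A ≈ 8.52 × 10^7 m²

Δh = 3.37 ft = 1.027 m
A = ΔV / (Sy × Δh) = 2.1 × 10^7 / (0.24 × 1.027) = 8.519 × 10^7 m²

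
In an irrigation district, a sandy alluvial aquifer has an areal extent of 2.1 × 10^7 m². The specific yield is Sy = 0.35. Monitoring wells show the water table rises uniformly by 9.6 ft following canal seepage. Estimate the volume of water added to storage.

Δh = 9.6 ft = 2.926 m
ΔV = Sy × A × Δh = 0.35 × 2.1 × 10^7 m² × 2.926 m = 2.151 × 10^7 m³

ΔV ≈ 2.15 × 10^7 m³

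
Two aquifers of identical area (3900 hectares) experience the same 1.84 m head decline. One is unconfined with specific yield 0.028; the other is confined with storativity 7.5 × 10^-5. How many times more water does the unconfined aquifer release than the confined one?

ΔV_u / ΔV_c ≈ 373

A = 3900 hectares = 3.9 × 10^7 m²
Unconfined: ΔV_u = Sy × A × Δh = 0.028 × 3.9 × 10^7 × 1.84 = 2.009 × 10^6 m³
Confined: ΔV_c = S × A × Δh = 7.5 × 10^-5 × 3.9 × 10^7 × 1.84 = 5382 m³
Ratio = ΔV_u / ΔV_c = Sy / S = 0.028 / 7.5 × 10^-5 = 373.3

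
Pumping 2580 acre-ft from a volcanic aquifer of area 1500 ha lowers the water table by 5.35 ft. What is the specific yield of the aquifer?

A = 1500 ha = 1.5 × 10^7 m²
Δh = 5.35 ft = 1.631 m
ΔV = 2580 acre-ft = 3.182 × 10^6 m³
Sy = ΔV / (A × Δh) = 3.182 × 10^6 m³ / (1.5 × 10^7 m² × 1.631 m) = 0.1301

Sy ≈ 0.13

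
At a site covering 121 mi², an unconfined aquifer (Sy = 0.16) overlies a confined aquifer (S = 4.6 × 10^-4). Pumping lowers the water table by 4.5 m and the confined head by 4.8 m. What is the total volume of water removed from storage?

ΔV ≈ 2.26 × 10^8 m³

A = 121 mi² = 3.134 × 10^8 m²
Unconfined: ΔV_u = Sy × A × Δh_u = 0.16 × 3.134 × 10^8 × 4.5 = 2.256 × 10^8 m³
Confined: ΔV_c = S × A × Δh_c = 4.6 × 10^-4 × 3.134 × 10^8 × 4.8 = 6.92 × 10^5 m³
Total ΔV = 2.256 × 10^8 + 6.92 × 10^5 = 2.263 × 10^8 m³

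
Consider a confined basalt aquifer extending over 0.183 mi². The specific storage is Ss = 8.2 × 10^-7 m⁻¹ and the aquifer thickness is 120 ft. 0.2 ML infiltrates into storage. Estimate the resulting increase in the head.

b = 120 ft = 36.58 m
S = Ss × b = 8.2 × 10^-7 m⁻¹ × 36.58 m = 2.999 × 10^-5
A = 0.183 mi² = 4.74 × 10^5 m²
ΔV = 0.2 ML = 200 m³
Δh = ΔV / (S × A) = 200 m³ / (2.999 × 10^-5 × 4.74 × 10^5 m²) = 14.07 m

Δh ≈ 14.1 m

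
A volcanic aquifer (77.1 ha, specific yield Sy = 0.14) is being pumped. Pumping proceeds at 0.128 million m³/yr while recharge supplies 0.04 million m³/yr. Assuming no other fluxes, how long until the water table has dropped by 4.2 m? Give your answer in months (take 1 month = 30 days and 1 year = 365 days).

A = 77.1 ha = 7.71 × 10^5 m²
ΔV = Sy × A × Δh = 0.14 × 7.71 × 10^5 × 4.2 = 4.533 × 10^5 m³
Net withdrawal = 0.128 − 0.04 = 0.088 million m³/yr = 241.1 m³/d
t = ΔV / Q = 4.533 × 10^5 m³ / 241.1 m³/d = 1880 d
t = 1880 d ≈ 62.68 months

t ≈ 62.7 months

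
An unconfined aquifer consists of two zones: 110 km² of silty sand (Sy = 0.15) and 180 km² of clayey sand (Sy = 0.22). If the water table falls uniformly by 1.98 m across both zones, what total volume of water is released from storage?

ΔV ≈ 1.11 × 10^8 m³

A₁ = 110 km² = 1.1 × 10^8 m²; A₂ = 180 km² = 1.8 × 10^8 m²
ΔV₁ = 0.15 × 1.1 × 10^8 × 1.98 = 3.267 × 10^7 m³
ΔV₂ = 0.22 × 1.8 × 10^8 × 1.98 = 7.841 × 10^7 m³
ΔV = ΔV₁ + ΔV₂ = 1.111 × 10^8 m³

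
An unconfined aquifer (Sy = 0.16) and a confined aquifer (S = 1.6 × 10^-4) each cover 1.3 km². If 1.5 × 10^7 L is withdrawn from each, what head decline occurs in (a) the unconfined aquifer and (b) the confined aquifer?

A = 1.3 km² = 1.3 × 10^6 m²
ΔV = 1.5 × 10^7 L = 15000 m³
Unconfined: Δh_u = ΔV/(Sy·A) = 15000/(0.16 × 1.3 × 10^6) = 0.07212 m
Confined: Δh_c = ΔV/(S·A) = 15000/(1.6 × 10^-4 × 1.3 × 10^6) = 72.12 m

Δh_u ≈ 0.0721 m; Δh_c ≈ 72.1 m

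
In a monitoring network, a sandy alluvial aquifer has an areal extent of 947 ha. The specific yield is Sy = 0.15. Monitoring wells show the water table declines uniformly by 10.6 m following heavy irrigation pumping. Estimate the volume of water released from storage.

A = 947 ha = 9.47 × 10^6 m²
ΔV = Sy × A × Δh = 0.15 × 9.47 × 10^6 m² × 10.6 m = 1.506 × 10^7 m³

ΔV ≈ 1.51 × 10^7 m³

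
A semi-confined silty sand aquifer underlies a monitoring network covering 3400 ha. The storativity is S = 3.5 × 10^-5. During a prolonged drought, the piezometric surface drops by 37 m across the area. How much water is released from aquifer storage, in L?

ΔV ≈ 4.4 × 10^7 L

A = 3400 ha = 3.4 × 10^7 m²
ΔV = S × A × Δh = 3.5 × 10^-5 × 3.4 × 10^7 m² × 37 m = 44030 m³
ΔV = 44030 m³ = 4.403 × 10^7 L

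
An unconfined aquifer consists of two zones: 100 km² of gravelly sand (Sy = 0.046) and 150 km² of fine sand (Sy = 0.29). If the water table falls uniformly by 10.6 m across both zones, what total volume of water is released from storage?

ΔV ≈ 5.1 × 10^8 m³

A₁ = 100 km² = 1 × 10^8 m²; A₂ = 150 km² = 1.5 × 10^8 m²
ΔV₁ = 0.046 × 1 × 10^8 × 10.6 = 4.876 × 10^7 m³
ΔV₂ = 0.29 × 1.5 × 10^8 × 10.6 = 4.611 × 10^8 m³
ΔV = ΔV₁ + ΔV₂ = 5.099 × 10^8 m³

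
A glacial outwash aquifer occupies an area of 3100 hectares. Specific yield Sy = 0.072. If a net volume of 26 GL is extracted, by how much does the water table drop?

A = 3100 hectares = 3.1 × 10^7 m²
ΔV = 26 GL = 2.6 × 10^7 m³
Δh = ΔV / (Sy × A) = 2.6 × 10^7 m³ / (0.072 × 3.1 × 10^7 m²) = 11.65 m

Δh ≈ 11.6 m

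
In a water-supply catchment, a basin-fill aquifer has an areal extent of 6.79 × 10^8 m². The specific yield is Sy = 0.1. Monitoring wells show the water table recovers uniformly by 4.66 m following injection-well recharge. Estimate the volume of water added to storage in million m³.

ΔV = Sy × A × Δh = 0.1 × 6.79 × 10^8 m² × 4.66 m = 3.164 × 10^8 m³
ΔV = 3.164 × 10^8 m³ = 316.4 million m³

ΔV ≈ 316 million m³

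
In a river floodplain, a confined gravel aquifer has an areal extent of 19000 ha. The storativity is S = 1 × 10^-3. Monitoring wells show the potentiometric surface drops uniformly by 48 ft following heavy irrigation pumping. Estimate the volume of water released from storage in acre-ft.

ΔV ≈ 2250 acre-ft

A = 19000 ha = 1.9 × 10^8 m²
Δh = 48 ft = 14.63 m
ΔV = S × A × Δh = 0.001 × 1.9 × 10^8 m² × 14.63 m = 2.78 × 10^6 m³
ΔV = 2.78 × 10^6 m³ = 2254 acre-ft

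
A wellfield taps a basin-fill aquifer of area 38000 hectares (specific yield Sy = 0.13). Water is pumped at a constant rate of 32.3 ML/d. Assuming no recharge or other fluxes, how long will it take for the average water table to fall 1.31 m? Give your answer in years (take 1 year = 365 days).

A = 38000 hectares = 3.8 × 10^8 m²
ΔV = Sy × A × Δh = 0.13 × 3.8 × 10^8 × 1.31 = 6.471 × 10^7 m³
Q = 32.3 ML/d = 32300 m³/d
t = ΔV / Q = 6.471 × 10^7 m³ / 32300 m³/d = 2004 d
t = 2004 d ≈ 5.489 years

t ≈ 5.49 years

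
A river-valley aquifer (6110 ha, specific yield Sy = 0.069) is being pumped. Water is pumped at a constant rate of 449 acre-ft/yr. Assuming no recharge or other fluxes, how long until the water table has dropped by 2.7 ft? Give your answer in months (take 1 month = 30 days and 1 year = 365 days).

t ≈ 76.2 months

A = 6110 ha = 6.11 × 10^7 m²
Δh = 2.7 ft = 0.823 m
ΔV = Sy × A × Δh = 0.069 × 6.11 × 10^7 × 0.823 = 3.47 × 10^6 m³
Q = 449 acre-ft/yr = 1517 m³/d
t = ΔV / Q = 3.47 × 10^6 m³ / 1517 m³/d = 2287 d
t = 2287 d ≈ 76.22 months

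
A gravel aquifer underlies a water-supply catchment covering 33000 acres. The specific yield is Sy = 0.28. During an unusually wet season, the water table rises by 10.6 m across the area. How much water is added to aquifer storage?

ΔV ≈ 3.96 × 10^8 m³

A = 33000 acres = 1.335 × 10^8 m²
ΔV = Sy × A × Δh = 0.28 × 1.335 × 10^8 m² × 10.6 m = 3.964 × 10^8 m³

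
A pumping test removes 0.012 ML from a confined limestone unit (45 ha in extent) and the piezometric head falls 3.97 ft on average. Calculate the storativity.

S ≈ 2.2 × 10^-5

A = 45 ha = 4.5 × 10^5 m²
Δh = 3.97 ft = 1.21 m
ΔV = 0.012 ML = 12 m³
S = ΔV / (A × Δh) = 12 m³ / (4.5 × 10^5 m² × 1.21 m) = 2.204 × 10^-5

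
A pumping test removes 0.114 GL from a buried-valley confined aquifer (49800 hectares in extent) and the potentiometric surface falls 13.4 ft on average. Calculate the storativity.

S ≈ 5.6 × 10^-5

A = 49800 hectares = 4.98 × 10^8 m²
Δh = 13.4 ft = 4.084 m
ΔV = 0.114 GL = 1.14 × 10^5 m³
S = ΔV / (A × Δh) = 1.14 × 10^5 m³ / (4.98 × 10^8 m² × 4.084 m) = 5.605 × 10^-5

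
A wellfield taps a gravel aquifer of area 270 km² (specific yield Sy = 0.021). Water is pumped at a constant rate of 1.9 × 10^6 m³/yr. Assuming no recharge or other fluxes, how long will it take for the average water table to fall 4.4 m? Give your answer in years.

A = 270 km² = 2.7 × 10^8 m²
ΔV = Sy × A × Δh = 0.021 × 2.7 × 10^8 × 4.4 = 2.495 × 10^7 m³
Q = 1.9 × 10^6 m³/yr = 5205 m³/d
t = ΔV / Q = 2.495 × 10^7 m³ / 5205 m³/d = 4793 d
t = 4793 d ≈ 13.13 years

t ≈ 13.1 years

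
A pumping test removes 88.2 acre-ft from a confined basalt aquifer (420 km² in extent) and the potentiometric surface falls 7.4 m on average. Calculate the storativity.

A = 420 km² = 4.2 × 10^8 m²
ΔV = 88.2 acre-ft = 1.088 × 10^5 m³
S = ΔV / (A × Δh) = 1.088 × 10^5 m³ / (4.2 × 10^8 m² × 7.4 m) = 3.5 × 10^-5

S ≈ 3.5 × 10^-5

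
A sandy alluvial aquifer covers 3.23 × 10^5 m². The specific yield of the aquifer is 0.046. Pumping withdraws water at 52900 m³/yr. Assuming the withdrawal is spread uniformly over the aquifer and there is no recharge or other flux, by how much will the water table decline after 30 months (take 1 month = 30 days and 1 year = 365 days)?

Q = 52900 m³/yr = 144.9 m³/d
t = 30 months = 900 d
ΔV = Q × t = 144.9 m³/d × 900 d = 1.304 × 10^5 m³
Δh = ΔV / (Sy × A) = 1.304 × 10^5 / (0.046 × 3.23 × 10^5) = 8.779 m

Δh ≈ 8.78 m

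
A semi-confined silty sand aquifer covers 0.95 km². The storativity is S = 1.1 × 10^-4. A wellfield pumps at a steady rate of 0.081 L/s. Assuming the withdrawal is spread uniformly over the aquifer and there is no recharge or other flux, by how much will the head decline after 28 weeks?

Δh ≈ 13.1 m

A = 0.95 km² = 9.5 × 10^5 m²
Q = 0.081 L/s = 6.998 m³/d
t = 28 weeks = 196 d
ΔV = Q × t = 6.998 m³/d × 196 d = 1372 m³
Δh = ΔV / (S × A) = 1372 / (1.1 × 10^-4 × 9.5 × 10^5) = 13.13 m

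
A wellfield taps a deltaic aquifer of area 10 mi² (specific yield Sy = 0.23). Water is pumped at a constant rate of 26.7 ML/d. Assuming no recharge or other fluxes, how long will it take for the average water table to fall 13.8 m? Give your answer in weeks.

t ≈ 440 weeks

A = 10 mi² = 2.59 × 10^7 m²
ΔV = Sy × A × Δh = 0.23 × 2.59 × 10^7 × 13.8 = 8.221 × 10^7 m³
Q = 26.7 ML/d = 26700 m³/d
t = ΔV / Q = 8.221 × 10^7 m³ / 26700 m³/d = 3079 d
t = 3079 d ≈ 439.8 weeks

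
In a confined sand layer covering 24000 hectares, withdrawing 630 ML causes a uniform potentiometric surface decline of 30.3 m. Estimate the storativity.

A = 24000 hectares = 2.4 × 10^8 m²
ΔV = 630 ML = 6.3 × 10^5 m³
S = ΔV / (A × Δh) = 6.3 × 10^5 m³ / (2.4 × 10^8 m² × 30.3 m) = 8.663 × 10^-5

S ≈ 8.7 × 10^-5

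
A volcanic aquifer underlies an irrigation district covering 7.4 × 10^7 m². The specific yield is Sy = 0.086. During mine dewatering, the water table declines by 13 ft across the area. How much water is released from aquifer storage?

ΔV ≈ 2.52 × 10^7 m³

Δh = 13 ft = 3.962 m
ΔV = Sy × A × Δh = 0.086 × 7.4 × 10^7 m² × 3.962 m = 2.522 × 10^7 m³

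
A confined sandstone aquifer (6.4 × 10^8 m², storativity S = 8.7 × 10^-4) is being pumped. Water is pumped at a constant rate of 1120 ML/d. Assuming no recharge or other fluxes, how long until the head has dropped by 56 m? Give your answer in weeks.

t ≈ 3.98 weeks

ΔV = S × A × Δh = 8.7 × 10^-4 × 6.4 × 10^8 × 56 = 3.118 × 10^7 m³
Q = 1120 ML/d = 1.12 × 10^6 m³/d
t = ΔV / Q = 3.118 × 10^7 m³ / 1.12 × 10^6 m³/d = 27.84 d
t = 27.84 d ≈ 3.977 weeks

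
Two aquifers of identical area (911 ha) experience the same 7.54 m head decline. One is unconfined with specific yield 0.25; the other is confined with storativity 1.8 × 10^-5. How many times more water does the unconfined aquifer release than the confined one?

A = 911 ha = 9.11 × 10^6 m²
Unconfined: ΔV_u = Sy × A × Δh = 0.25 × 9.11 × 10^6 × 7.54 = 1.717 × 10^7 m³
Confined: ΔV_c = S × A × Δh = 1.8 × 10^-5 × 9.11 × 10^6 × 7.54 = 1236 m³
Ratio = ΔV_u / ΔV_c = Sy / S = 0.25 / 1.8 × 10^-5 = 13890

ΔV_u / ΔV_c ≈ 13900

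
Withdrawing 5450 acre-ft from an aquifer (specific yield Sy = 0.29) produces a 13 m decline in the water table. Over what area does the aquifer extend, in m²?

A ≈ 1.78 × 10^6 m²

ΔV = 5450 acre-ft = 6.722 × 10^6 m³
A = ΔV / (Sy × Δh) = 6.722 × 10^6 / (0.29 × 13) = 1.783 × 10^6 m²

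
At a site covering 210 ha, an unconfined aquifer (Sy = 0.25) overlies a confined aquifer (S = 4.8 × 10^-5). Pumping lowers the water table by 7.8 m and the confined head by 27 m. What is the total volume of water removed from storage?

A = 210 ha = 2.1 × 10^6 m²
Unconfined: ΔV_u = Sy × A × Δh_u = 0.25 × 2.1 × 10^6 × 7.8 = 4.095 × 10^6 m³
Confined: ΔV_c = S × A × Δh_c = 4.8 × 10^-5 × 2.1 × 10^6 × 27 = 2722 m³
Total ΔV = 4.095 × 10^6 + 2722 = 4.098 × 10^6 m³

ΔV ≈ 4.1 × 10^6 m³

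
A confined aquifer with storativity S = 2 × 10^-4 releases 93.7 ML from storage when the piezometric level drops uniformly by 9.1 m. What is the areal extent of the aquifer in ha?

ΔV = 93.7 ML = 93700 m³
A = ΔV / (S × Δh) = 93700 / (2 × 10^-4 × 9.1) = 5.148 × 10^7 m²
A = 5.148 × 10^7 m² = 5148 ha

A ≈ 5150 ha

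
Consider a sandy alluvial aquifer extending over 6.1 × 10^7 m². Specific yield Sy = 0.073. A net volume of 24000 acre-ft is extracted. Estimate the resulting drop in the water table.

ΔV = 24000 acre-ft = 2.96 × 10^7 m³
Δh = ΔV / (Sy × A) = 2.96 × 10^7 m³ / (0.073 × 6.1 × 10^7 m²) = 6.648 m

Δh ≈ 6.65 m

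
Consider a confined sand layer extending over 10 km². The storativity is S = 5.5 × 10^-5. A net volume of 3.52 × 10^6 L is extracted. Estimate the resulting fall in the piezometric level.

Δh ≈ 6.4 m

A = 10 km² = 1 × 10^7 m²
ΔV = 3.52 × 10^6 L = 3520 m³
Δh = ΔV / (S × A) = 3520 m³ / (5.5 × 10^-5 × 1 × 10^7 m²) = 6.4 m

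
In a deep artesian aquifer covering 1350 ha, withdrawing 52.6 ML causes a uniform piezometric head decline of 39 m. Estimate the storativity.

A = 1350 ha = 1.35 × 10^7 m²
ΔV = 52.6 ML = 52600 m³
S = ΔV / (A × Δh) = 52600 m³ / (1.35 × 10^7 m² × 39 m) = 9.991 × 10^-5

S ≈ 1 × 10^-4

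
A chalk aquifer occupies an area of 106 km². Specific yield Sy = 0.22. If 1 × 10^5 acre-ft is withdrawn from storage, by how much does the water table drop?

A = 106 km² = 1.06 × 10^8 m²
ΔV = 1 × 10^5 acre-ft = 1.233 × 10^8 m³
Δh = ΔV / (Sy × A) = 1.233 × 10^8 m³ / (0.22 × 1.06 × 10^8 m²) = 5.289 m

Δh ≈ 5.29 m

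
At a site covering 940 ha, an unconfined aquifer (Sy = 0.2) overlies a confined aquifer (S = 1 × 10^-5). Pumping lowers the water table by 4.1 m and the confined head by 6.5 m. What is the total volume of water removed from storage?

ΔV ≈ 7.71 × 10^6 m³

A = 940 ha = 9.4 × 10^6 m²
Unconfined: ΔV_u = Sy × A × Δh_u = 0.2 × 9.4 × 10^6 × 4.1 = 7.708 × 10^6 m³
Confined: ΔV_c = S × A × Δh_c = 1 × 10^-5 × 9.4 × 10^6 × 6.5 = 611 m³
Total ΔV = 7.708 × 10^6 + 611 = 7.709 × 10^6 m³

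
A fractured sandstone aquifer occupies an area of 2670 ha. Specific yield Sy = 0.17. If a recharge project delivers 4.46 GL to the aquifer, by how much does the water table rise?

Δh ≈ 0.983 m

A = 2670 ha = 2.67 × 10^7 m²
ΔV = 4.46 GL = 4.46 × 10^6 m³
Δh = ΔV / (Sy × A) = 4.46 × 10^6 m³ / (0.17 × 2.67 × 10^7 m²) = 0.9826 m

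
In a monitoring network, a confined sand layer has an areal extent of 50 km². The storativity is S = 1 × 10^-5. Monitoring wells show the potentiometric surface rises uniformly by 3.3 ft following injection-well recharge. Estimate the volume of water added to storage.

ΔV ≈ 503 m³

A = 50 km² = 5 × 10^7 m²
Δh = 3.3 ft = 1.006 m
ΔV = S × A × Δh = 1 × 10^-5 × 5 × 10^7 m² × 1.006 m = 502.9 m³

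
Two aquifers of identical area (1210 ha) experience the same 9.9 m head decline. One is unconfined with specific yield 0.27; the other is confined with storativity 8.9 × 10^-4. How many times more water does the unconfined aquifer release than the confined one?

ΔV_u / ΔV_c ≈ 303

A = 1210 ha = 1.21 × 10^7 m²
Unconfined: ΔV_u = Sy × A × Δh = 0.27 × 1.21 × 10^7 × 9.9 = 3.234 × 10^7 m³
Confined: ΔV_c = S × A × Δh = 8.9 × 10^-4 × 1.21 × 10^7 × 9.9 = 1.066 × 10^5 m³
Ratio = ΔV_u / ΔV_c = Sy / S = 0.27 / 8.9 × 10^-4 = 303.4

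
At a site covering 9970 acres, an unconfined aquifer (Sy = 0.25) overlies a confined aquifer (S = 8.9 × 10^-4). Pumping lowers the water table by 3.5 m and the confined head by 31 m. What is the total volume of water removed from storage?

A = 9970 acres = 4.035 × 10^7 m²
Unconfined: ΔV_u = Sy × A × Δh_u = 0.25 × 4.035 × 10^7 × 3.5 = 3.53 × 10^7 m³
Confined: ΔV_c = S × A × Δh_c = 8.9 × 10^-4 × 4.035 × 10^7 × 31 = 1.113 × 10^6 m³
Total ΔV = 3.53 × 10^7 + 1.113 × 10^6 = 3.642 × 10^7 m³

ΔV ≈ 3.64 × 10^7 m³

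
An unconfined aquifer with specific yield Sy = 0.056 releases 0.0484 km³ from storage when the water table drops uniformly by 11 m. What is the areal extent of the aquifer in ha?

A ≈ 7860 ha

ΔV = 0.0484 km³ = 4.84 × 10^7 m³
A = ΔV / (Sy × Δh) = 4.84 × 10^7 / (0.056 × 11) = 7.857 × 10^7 m²
A = 7.857 × 10^7 m² = 7857 ha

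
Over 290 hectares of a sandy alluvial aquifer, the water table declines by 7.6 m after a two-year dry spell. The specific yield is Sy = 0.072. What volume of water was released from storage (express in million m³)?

A = 290 hectares = 2.9 × 10^6 m²
ΔV = Sy × A × Δh = 0.072 × 2.9 × 10^6 m² × 7.6 m = 1.587 × 10^6 m³
ΔV = 1.587 × 10^6 m³ = 1.587 million m³

ΔV ≈ 1.59 million m³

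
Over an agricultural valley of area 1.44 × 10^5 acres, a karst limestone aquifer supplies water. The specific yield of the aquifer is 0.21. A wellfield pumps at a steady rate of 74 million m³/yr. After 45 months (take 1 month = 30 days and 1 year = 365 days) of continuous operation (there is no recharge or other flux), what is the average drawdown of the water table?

A = 1.44 × 10^5 acres = 5.827 × 10^8 m²
Q = 74 million m³/yr = 2.027 × 10^5 m³/d
t = 45 months = 1350 d
ΔV = Q × t = 2.027 × 10^5 m³/d × 1350 d = 2.737 × 10^8 m³
Δh = ΔV / (Sy × A) = 2.737 × 10^8 / (0.21 × 5.827 × 10^8) = 2.237 m

Δh ≈ 2.24 m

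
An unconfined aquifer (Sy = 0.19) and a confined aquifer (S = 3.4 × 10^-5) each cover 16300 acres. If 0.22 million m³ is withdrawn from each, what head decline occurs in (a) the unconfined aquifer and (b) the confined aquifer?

A = 16300 acres = 6.596 × 10^7 m²
ΔV = 0.22 million m³ = 2.2 × 10^5 m³
Unconfined: Δh_u = ΔV/(Sy·A) = 2.2 × 10^5/(0.19 × 6.596 × 10^7) = 0.01755 m
Confined: Δh_c = ΔV/(S·A) = 2.2 × 10^5/(3.4 × 10^-5 × 6.596 × 10^7) = 98.09 m

Δh_u ≈ 0.0176 m; Δh_c ≈ 98.1 m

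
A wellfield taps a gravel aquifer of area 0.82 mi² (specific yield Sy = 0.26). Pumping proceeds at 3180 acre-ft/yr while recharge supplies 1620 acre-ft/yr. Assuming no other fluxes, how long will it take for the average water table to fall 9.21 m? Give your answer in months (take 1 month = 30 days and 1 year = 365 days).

t ≈ 32.2 months

A = 0.82 mi² = 2.124 × 10^6 m²
ΔV = Sy × A × Δh = 0.26 × 2.124 × 10^6 × 9.21 = 5.086 × 10^6 m³
Net withdrawal = 3180 − 1620 = 1560 acre-ft/yr = 5272 m³/d
t = ΔV / Q = 5.086 × 10^6 m³ / 5272 m³/d = 964.7 d
t = 964.7 d ≈ 32.16 months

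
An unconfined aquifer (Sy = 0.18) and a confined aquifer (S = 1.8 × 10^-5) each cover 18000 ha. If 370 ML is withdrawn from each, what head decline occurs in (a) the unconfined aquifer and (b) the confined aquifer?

Δh_u ≈ 0.0114 m; Δh_c ≈ 114 m

A = 18000 ha = 1.8 × 10^8 m²
ΔV = 370 ML = 3.7 × 10^5 m³
Unconfined: Δh_u = ΔV/(Sy·A) = 3.7 × 10^5/(0.18 × 1.8 × 10^8) = 0.01142 m
Confined: Δh_c = ΔV/(S·A) = 3.7 × 10^5/(1.8 × 10^-5 × 1.8 × 10^8) = 114.2 m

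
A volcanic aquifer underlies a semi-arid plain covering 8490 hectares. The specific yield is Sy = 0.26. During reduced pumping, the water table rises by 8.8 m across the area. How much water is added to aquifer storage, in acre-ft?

ΔV ≈ 1.57 × 10^5 acre-ft

A = 8490 hectares = 8.49 × 10^7 m²
ΔV = Sy × A × Δh = 0.26 × 8.49 × 10^7 m² × 8.8 m = 1.943 × 10^8 m³
ΔV = 1.943 × 10^8 m³ = 1.575 × 10^5 acre-ft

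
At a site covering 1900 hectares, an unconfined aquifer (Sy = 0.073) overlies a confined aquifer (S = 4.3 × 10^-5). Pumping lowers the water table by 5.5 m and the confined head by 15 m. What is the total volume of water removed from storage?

A = 1900 hectares = 1.9 × 10^7 m²
Unconfined: ΔV_u = Sy × A × Δh_u = 0.073 × 1.9 × 10^7 × 5.5 = 7.628 × 10^6 m³
Confined: ΔV_c = S × A × Δh_c = 4.3 × 10^-5 × 1.9 × 10^7 × 15 = 12260 m³
Total ΔV = 7.628 × 10^6 + 12260 = 7.641 × 10^6 m³

ΔV ≈ 7.64 × 10^6 m³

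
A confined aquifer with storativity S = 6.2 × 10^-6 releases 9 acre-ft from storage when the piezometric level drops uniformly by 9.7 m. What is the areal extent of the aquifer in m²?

ΔV = 9 acre-ft = 11100 m³
A = ΔV / (S × Δh) = 11100 / (6.2 × 10^-6 × 9.7) = 1.846 × 10^8 m²

A ≈ 1.85 × 10^8 m²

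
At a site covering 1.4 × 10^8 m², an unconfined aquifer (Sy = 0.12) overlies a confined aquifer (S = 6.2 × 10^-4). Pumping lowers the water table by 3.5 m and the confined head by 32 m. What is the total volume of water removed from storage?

ΔV ≈ 6.16 × 10^7 m³

Unconfined: ΔV_u = Sy × A × Δh_u = 0.12 × 1.4 × 10^8 × 3.5 = 5.88 × 10^7 m³
Confined: ΔV_c = S × A × Δh_c = 6.2 × 10^-4 × 1.4 × 10^8 × 32 = 2.778 × 10^6 m³
Total ΔV = 5.88 × 10^7 + 2.778 × 10^6 = 6.158 × 10^7 m³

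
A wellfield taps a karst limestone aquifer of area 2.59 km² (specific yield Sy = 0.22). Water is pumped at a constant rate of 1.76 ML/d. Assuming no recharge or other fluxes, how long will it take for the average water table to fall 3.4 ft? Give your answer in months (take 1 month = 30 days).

A = 2.59 km² = 2.59 × 10^6 m²
Δh = 3.4 ft = 1.036 m
ΔV = Sy × A × Δh = 0.22 × 2.59 × 10^6 × 1.036 = 5.905 × 10^5 m³
Q = 1.76 ML/d = 1760 m³/d
t = ΔV / Q = 5.905 × 10^5 m³ / 1760 m³/d = 335.5 d
t = 335.5 d ≈ 11.18 months

t ≈ 11.2 months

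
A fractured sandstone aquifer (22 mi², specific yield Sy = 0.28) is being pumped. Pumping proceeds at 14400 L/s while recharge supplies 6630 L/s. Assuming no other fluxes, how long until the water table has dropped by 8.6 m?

A = 22 mi² = 5.698 × 10^7 m²
ΔV = Sy × A × Δh = 0.28 × 5.698 × 10^7 × 8.6 = 1.372 × 10^8 m³
Net withdrawal = 14400 − 6630 = 7770 L/s = 6.713 × 10^5 m³/d
t = ΔV / Q = 1.372 × 10^8 m³ / 6.713 × 10^5 m³/d = 204.4 d

t ≈ 204 days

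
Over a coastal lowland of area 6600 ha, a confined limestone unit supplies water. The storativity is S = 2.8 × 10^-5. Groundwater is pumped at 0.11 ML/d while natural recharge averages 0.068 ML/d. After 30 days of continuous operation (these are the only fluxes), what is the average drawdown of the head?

A = 6600 ha = 6.6 × 10^7 m²
Net abstraction = 0.11 − 0.068 = 0.042 ML/d
Q_net = 0.042 ML/d = 42 m³/d
ΔV = Q × t = 42 m³/d × 30 d = 1260 m³
Δh = ΔV / (S × A) = 1260 / (2.8 × 10^-5 × 6.6 × 10^7) = 0.6818 m

Δh ≈ 0.682 m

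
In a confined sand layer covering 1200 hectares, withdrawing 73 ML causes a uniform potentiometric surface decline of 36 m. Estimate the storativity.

S ≈ 1.7 × 10^-4

A = 1200 hectares = 1.2 × 10^7 m²
ΔV = 73 ML = 73000 m³
S = ΔV / (A × Δh) = 73000 m³ / (1.2 × 10^7 m² × 36 m) = 1.69 × 10^-4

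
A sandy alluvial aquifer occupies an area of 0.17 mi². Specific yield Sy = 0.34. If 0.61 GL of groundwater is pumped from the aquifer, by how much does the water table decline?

A = 0.17 mi² = 4.403 × 10^5 m²
ΔV = 0.61 GL = 6.1 × 10^5 m³
Δh = ΔV / (Sy × A) = 6.1 × 10^5 m³ / (0.34 × 4.403 × 10^5 m²) = 4.075 m

Δh ≈ 4.07 m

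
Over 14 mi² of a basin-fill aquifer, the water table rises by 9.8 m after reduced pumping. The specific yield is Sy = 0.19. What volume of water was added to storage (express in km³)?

A = 14 mi² = 3.626 × 10^7 m²
ΔV = Sy × A × Δh = 0.19 × 3.626 × 10^7 m² × 9.8 m = 6.752 × 10^7 m³
ΔV = 6.752 × 10^7 m³ = 0.06752 km³

ΔV ≈ 0.0675 km³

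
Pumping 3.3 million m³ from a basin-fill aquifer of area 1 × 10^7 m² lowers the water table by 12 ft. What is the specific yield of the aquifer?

Δh = 12 ft = 3.658 m
ΔV = 3.3 million m³ = 3.3 × 10^6 m³
Sy = ΔV / (A × Δh) = 3.3 × 10^6 m³ / (1 × 10^7 m² × 3.658 m) = 0.09022

Sy ≈ 0.09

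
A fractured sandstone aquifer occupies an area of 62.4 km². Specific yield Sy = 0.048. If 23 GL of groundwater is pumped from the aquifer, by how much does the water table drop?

A = 62.4 km² = 6.24 × 10^7 m²
ΔV = 23 GL = 2.3 × 10^7 m³
Δh = ΔV / (Sy × A) = 2.3 × 10^7 m³ / (0.048 × 6.24 × 10^7 m²) = 7.679 m

Δh ≈ 7.68 m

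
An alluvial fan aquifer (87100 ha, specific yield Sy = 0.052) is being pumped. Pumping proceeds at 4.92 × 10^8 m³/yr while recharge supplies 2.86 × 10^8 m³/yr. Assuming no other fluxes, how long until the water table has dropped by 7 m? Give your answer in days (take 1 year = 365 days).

t ≈ 562 days

A = 87100 ha = 8.71 × 10^8 m²
ΔV = Sy × A × Δh = 0.052 × 8.71 × 10^8 × 7 = 3.17 × 10^8 m³
Net withdrawal = 4.92 × 10^8 − 2.86 × 10^8 = 2.06 × 10^8 m³/yr = 5.644 × 10^5 m³/d
t = ΔV / Q = 3.17 × 10^8 m³ / 5.644 × 10^5 m³/d = 561.8 d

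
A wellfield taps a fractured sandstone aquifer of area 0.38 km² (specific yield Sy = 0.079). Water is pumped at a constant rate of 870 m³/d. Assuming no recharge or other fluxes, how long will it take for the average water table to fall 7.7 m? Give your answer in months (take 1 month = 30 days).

t ≈ 8.86 months

A = 0.38 km² = 3.8 × 10^5 m²
ΔV = Sy × A × Δh = 0.079 × 3.8 × 10^5 × 7.7 = 2.312 × 10^5 m³
t = ΔV / Q = 2.312 × 10^5 m³ / 870 m³/d = 265.7 d
t = 265.7 d ≈ 8.856 months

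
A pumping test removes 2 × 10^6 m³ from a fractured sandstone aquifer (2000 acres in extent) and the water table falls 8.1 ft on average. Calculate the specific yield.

A = 2000 acres = 8.094 × 10^6 m²
Δh = 8.1 ft = 2.469 m
Sy = ΔV / (A × Δh) = 2 × 10^6 m³ / (8.094 × 10^6 m² × 2.469 m) = 0.1001

Sy ≈ 0.1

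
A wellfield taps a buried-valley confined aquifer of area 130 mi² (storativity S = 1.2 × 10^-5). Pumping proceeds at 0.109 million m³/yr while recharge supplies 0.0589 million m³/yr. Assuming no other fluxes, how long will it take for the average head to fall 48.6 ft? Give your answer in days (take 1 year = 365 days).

t ≈ 436 days

A = 130 mi² = 3.367 × 10^8 m²
Δh = 48.6 ft = 14.81 m
ΔV = S × A × Δh = 1.2 × 10^-5 × 3.367 × 10^8 × 14.81 = 59850 m³
Net withdrawal = 0.109 − 0.0589 = 0.0501 million m³/yr = 137.3 m³/d
t = ΔV / Q = 59850 m³ / 137.3 m³/d = 436 d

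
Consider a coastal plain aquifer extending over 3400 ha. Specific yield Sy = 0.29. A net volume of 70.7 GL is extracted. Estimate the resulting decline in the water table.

A = 3400 ha = 3.4 × 10^7 m²
ΔV = 70.7 GL = 7.07 × 10^7 m³
Δh = ΔV / (Sy × A) = 7.07 × 10^7 m³ / (0.29 × 3.4 × 10^7 m²) = 7.17 m

Δh ≈ 7.17 m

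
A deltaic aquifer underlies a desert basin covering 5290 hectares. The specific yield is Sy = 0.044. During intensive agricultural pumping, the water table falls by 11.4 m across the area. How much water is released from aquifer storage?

ΔV ≈ 2.65 × 10^7 m³

A = 5290 hectares = 5.29 × 10^7 m²
ΔV = Sy × A × Δh = 0.044 × 5.29 × 10^7 m² × 11.4 m = 2.653 × 10^7 m³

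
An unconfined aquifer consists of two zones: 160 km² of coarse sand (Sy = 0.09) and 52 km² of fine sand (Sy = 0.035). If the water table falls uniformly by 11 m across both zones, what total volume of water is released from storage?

A₁ = 160 km² = 1.6 × 10^8 m²; A₂ = 52 km² = 5.2 × 10^7 m²
ΔV₁ = 0.09 × 1.6 × 10^8 × 11 = 1.584 × 10^8 m³
ΔV₂ = 0.035 × 5.2 × 10^7 × 11 = 2.002 × 10^7 m³
ΔV = ΔV₁ + ΔV₂ = 1.784 × 10^8 m³

ΔV ≈ 1.78 × 10^8 m³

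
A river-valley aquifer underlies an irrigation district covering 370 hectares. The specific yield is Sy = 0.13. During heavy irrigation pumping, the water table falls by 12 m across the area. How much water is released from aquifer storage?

ΔV ≈ 5.77 × 10^6 m³

A = 370 hectares = 3.7 × 10^6 m²
ΔV = Sy × A × Δh = 0.13 × 3.7 × 10^6 m² × 12 m = 5.772 × 10^6 m³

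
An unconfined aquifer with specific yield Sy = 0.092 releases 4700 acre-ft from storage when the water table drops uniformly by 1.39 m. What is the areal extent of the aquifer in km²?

ΔV = 4700 acre-ft = 5.797 × 10^6 m³
A = ΔV / (Sy × Δh) = 5.797 × 10^6 / (0.092 × 1.39) = 4.533 × 10^7 m²
A = 4.533 × 10^7 m² = 45.33 km²

A ≈ 45.3 km²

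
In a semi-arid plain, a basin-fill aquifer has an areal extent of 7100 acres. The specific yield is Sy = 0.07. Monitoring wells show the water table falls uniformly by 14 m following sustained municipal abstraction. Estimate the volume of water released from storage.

A = 7100 acres = 2.873 × 10^7 m²
ΔV = Sy × A × Δh = 0.07 × 2.873 × 10^7 m² × 14 m = 2.816 × 10^7 m³

ΔV ≈ 2.82 × 10^7 m³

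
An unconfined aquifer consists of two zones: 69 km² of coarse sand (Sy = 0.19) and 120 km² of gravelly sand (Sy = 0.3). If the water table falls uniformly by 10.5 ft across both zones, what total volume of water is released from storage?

ΔV ≈ 1.57 × 10^8 m³

A₁ = 69 km² = 6.9 × 10^7 m²; A₂ = 120 km² = 1.2 × 10^8 m²
Δh = 10.5 ft = 3.2 m
ΔV₁ = 0.19 × 6.9 × 10^7 × 3.2 = 4.196 × 10^7 m³
ΔV₂ = 0.3 × 1.2 × 10^8 × 3.2 = 1.152 × 10^8 m³
ΔV = ΔV₁ + ΔV₂ = 1.572 × 10^8 m³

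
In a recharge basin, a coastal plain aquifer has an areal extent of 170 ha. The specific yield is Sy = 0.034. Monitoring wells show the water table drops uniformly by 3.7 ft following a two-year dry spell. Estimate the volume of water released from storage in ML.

A = 170 ha = 1.7 × 10^6 m²
Δh = 3.7 ft = 1.128 m
ΔV = Sy × A × Δh = 0.034 × 1.7 × 10^6 m² × 1.128 m = 65180 m³
ΔV = 65180 m³ = 65.18 ML

ΔV ≈ 65.2 ML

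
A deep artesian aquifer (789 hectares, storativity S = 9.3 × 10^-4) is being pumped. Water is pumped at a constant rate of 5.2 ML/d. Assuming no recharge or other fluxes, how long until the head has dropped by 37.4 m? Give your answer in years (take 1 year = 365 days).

t ≈ 0.145 years

A = 789 hectares = 7.89 × 10^6 m²
ΔV = S × A × Δh = 9.3 × 10^-4 × 7.89 × 10^6 × 37.4 = 2.744 × 10^5 m³
Q = 5.2 ML/d = 5200 m³/d
t = ΔV / Q = 2.744 × 10^5 m³ / 5200 m³/d = 52.77 d
t = 52.77 d ≈ 0.1446 years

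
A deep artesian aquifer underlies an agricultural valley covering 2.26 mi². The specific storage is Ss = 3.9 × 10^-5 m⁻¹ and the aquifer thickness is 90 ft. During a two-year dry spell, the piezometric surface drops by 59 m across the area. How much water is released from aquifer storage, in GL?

b = 90 ft = 27.43 m
S = Ss × b = 3.9 × 10^-5 m⁻¹ × 27.43 m = 1.07 × 10^-3
A = 2.26 mi² = 5.853 × 10^6 m²
ΔV = S × A × Δh = 0.00107 × 5.853 × 10^6 m² × 59 m = 3.695 × 10^5 m³
ΔV = 3.695 × 10^5 m³ = 0.3695 GL

ΔV ≈ 0.369 GL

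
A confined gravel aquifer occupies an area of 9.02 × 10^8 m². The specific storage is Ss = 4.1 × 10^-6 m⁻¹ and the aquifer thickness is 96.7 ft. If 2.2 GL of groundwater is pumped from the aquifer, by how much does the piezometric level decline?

Δh ≈ 20.2 m

b = 96.7 ft = 29.47 m
S = Ss × b = 4.1 × 10^-6 m⁻¹ × 29.47 m = 1.208 × 10^-4
ΔV = 2.2 GL = 2.2 × 10^6 m³
Δh = ΔV / (S × A) = 2.2 × 10^6 m³ / (1.208 × 10^-4 × 9.02 × 10^8 m²) = 20.18 m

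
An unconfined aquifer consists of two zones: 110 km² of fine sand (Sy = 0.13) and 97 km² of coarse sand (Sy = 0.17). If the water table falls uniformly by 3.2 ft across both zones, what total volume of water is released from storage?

ΔV ≈ 3 × 10^7 m³

A₁ = 110 km² = 1.1 × 10^8 m²; A₂ = 97 km² = 9.7 × 10^7 m²
Δh = 3.2 ft = 0.9754 m
ΔV₁ = 0.13 × 1.1 × 10^8 × 0.9754 = 1.395 × 10^7 m³
ΔV₂ = 0.17 × 9.7 × 10^7 × 0.9754 = 1.608 × 10^7 m³
ΔV = ΔV₁ + ΔV₂ = 3.003 × 10^7 m³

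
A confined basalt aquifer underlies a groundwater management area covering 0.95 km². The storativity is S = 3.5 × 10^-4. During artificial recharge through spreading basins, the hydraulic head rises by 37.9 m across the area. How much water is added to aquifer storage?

ΔV ≈ 12600 m³

A = 0.95 km² = 9.5 × 10^5 m²
ΔV = S × A × Δh = 3.5 × 10^-4 × 9.5 × 10^5 m² × 37.9 m = 12600 m³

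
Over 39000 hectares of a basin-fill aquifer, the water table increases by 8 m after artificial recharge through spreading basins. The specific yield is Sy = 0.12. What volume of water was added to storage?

ΔV ≈ 3.74 × 10^8 m³

A = 39000 hectares = 3.9 × 10^8 m²
ΔV = Sy × A × Δh = 0.12 × 3.9 × 10^8 m² × 8 m = 3.744 × 10^8 m³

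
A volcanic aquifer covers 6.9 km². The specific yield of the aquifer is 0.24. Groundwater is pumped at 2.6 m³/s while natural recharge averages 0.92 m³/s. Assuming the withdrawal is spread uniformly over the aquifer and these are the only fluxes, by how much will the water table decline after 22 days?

Δh ≈ 1.93 m

A = 6.9 km² = 6.9 × 10^6 m²
Net abstraction = 2.6 − 0.92 = 1.68 m³/s
Q_net = 1.68 m³/s = 1.452 × 10^5 m³/d
ΔV = Q × t = 1.452 × 10^5 m³/d × 22 d = 3.193 × 10^6 m³
Δh = ΔV / (Sy × A) = 3.193 × 10^6 / (0.24 × 6.9 × 10^6) = 1.928 m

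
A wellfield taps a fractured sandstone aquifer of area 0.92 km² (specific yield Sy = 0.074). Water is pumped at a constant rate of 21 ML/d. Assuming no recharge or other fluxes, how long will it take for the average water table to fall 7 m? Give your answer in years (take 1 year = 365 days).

A = 0.92 km² = 9.2 × 10^5 m²
ΔV = Sy × A × Δh = 0.074 × 9.2 × 10^5 × 7 = 4.766 × 10^5 m³
Q = 21 ML/d = 21000 m³/d
t = ΔV / Q = 4.766 × 10^5 m³ / 21000 m³/d = 22.69 d
t = 22.69 d ≈ 0.06217 years

t ≈ 0.0622 years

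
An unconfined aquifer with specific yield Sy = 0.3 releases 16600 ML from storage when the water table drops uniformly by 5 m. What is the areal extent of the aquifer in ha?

ΔV = 16600 ML = 1.66 × 10^7 m³
A = ΔV / (Sy × Δh) = 1.66 × 10^7 / (0.3 × 5) = 1.107 × 10^7 m²
A = 1.107 × 10^7 m² = 1107 ha

A ≈ 1110 ha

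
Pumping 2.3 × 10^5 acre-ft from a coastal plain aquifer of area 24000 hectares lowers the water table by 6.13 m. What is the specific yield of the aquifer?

A = 24000 hectares = 2.4 × 10^8 m²
ΔV = 2.3 × 10^5 acre-ft = 2.837 × 10^8 m³
Sy = ΔV / (A × Δh) = 2.837 × 10^8 m³ / (2.4 × 10^8 m² × 6.13 m) = 0.1928

Sy ≈ 0.19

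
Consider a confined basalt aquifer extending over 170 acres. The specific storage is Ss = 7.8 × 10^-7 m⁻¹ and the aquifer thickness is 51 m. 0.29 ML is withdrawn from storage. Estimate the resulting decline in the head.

Δh ≈ 10.6 m

S = Ss × b = 7.8 × 10^-7 m⁻¹ × 51 m = 3.978 × 10^-5
A = 170 acres = 6.88 × 10^5 m²
ΔV = 0.29 ML = 290 m³
Δh = ΔV / (S × A) = 290 m³ / (3.978 × 10^-5 × 6.88 × 10^5 m²) = 10.6 m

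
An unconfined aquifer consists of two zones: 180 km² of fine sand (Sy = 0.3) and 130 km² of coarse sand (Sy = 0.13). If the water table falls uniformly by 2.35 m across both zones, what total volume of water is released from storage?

A₁ = 180 km² = 1.8 × 10^8 m²; A₂ = 130 km² = 1.3 × 10^8 m²
ΔV₁ = 0.3 × 1.8 × 10^8 × 2.35 = 1.269 × 10^8 m³
ΔV₂ = 0.13 × 1.3 × 10^8 × 2.35 = 3.971 × 10^7 m³
ΔV = ΔV₁ + ΔV₂ = 1.666 × 10^8 m³

ΔV ≈ 1.67 × 10^8 m³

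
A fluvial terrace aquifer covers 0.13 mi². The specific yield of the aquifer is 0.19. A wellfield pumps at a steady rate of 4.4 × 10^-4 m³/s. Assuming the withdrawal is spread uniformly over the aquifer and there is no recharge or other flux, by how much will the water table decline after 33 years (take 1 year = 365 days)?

Δh ≈ 7.16 m

A = 0.13 mi² = 3.367 × 10^5 m²
Q = 4.4 × 10^-4 m³/s = 38.02 m³/d
t = 33 years = 12040 d
ΔV = Q × t = 38.02 m³/d × 12040 d = 4.579 × 10^5 m³
Δh = ΔV / (Sy × A) = 4.579 × 10^5 / (0.19 × 3.367 × 10^5) = 7.158 m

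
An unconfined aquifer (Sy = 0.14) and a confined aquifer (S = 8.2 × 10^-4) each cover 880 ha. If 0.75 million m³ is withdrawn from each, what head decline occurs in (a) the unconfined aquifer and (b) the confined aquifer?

A = 880 ha = 8.8 × 10^6 m²
ΔV = 0.75 million m³ = 7.5 × 10^5 m³
Unconfined: Δh_u = ΔV/(Sy·A) = 7.5 × 10^5/(0.14 × 8.8 × 10^6) = 0.6088 m
Confined: Δh_c = ΔV/(S·A) = 7.5 × 10^5/(8.2 × 10^-4 × 8.8 × 10^6) = 103.9 m

Δh_u ≈ 0.609 m; Δh_c ≈ 104 m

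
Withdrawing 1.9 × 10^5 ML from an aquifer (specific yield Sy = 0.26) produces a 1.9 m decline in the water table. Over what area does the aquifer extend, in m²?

A ≈ 3.85 × 10^8 m²

ΔV = 1.9 × 10^5 ML = 1.9 × 10^8 m³
A = ΔV / (Sy × Δh) = 1.9 × 10^8 / (0.26 × 1.9) = 3.846 × 10^8 m²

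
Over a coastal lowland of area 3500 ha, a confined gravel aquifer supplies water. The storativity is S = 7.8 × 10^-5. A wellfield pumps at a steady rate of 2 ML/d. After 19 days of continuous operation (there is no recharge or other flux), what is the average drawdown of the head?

A = 3500 ha = 3.5 × 10^7 m²
Q = 2 ML/d = 2000 m³/d
ΔV = Q × t = 2000 m³/d × 19 d = 38000 m³
Δh = ΔV / (S × A) = 38000 / (7.8 × 10^-5 × 3.5 × 10^7) = 13.92 m

Δh ≈ 13.9 m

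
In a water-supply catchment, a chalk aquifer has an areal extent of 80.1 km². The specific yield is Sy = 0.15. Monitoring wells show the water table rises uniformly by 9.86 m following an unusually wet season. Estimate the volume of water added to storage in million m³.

ΔV ≈ 118 million m³

A = 80.1 km² = 8.01 × 10^7 m²
ΔV = Sy × A × Δh = 0.15 × 8.01 × 10^7 m² × 9.86 m = 1.185 × 10^8 m³
ΔV = 1.185 × 10^8 m³ = 118.5 million m³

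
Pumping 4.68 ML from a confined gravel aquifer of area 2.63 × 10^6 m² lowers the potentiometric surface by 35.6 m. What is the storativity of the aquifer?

S ≈ 5 × 10^-5

ΔV = 4.68 ML = 4680 m³
S = ΔV / (A × Δh) = 4680 m³ / (2.63 × 10^6 m² × 35.6 m) = 4.999 × 10^-5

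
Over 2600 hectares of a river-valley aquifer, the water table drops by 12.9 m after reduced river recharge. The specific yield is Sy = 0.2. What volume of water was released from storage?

ΔV ≈ 6.71 × 10^7 m³

A = 2600 hectares = 2.6 × 10^7 m²
ΔV = Sy × A × Δh = 0.2 × 2.6 × 10^7 m² × 12.9 m = 6.708 × 10^7 m³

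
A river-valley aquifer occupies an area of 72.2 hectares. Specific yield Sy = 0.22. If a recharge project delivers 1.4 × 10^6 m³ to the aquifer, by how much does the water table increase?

A = 72.2 hectares = 7.22 × 10^5 m²
Δh = ΔV / (Sy × A) = 1.4 × 10^6 m³ / (0.22 × 7.22 × 10^5 m²) = 8.814 m

Δh ≈ 8.81 m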